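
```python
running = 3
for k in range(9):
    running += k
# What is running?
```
Trace:
  running=3
  running=3, k=0
  running=4, k=1
  running=6, k=2
  running=9, k=3
  running=13, k=4
  running=18, k=5
  running=24, k=6
  running=31, k=7
  running=39, k=8

Final answer: 39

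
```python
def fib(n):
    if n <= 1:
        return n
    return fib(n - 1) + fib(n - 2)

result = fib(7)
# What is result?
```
Call trace (a repeated sub-call is expanded the first time; later identical calls just restate its return value):
fib(n=7)
  fib(n=6)
    fib(n=5)
      fib(n=4)
        fib(n=3)
          fib(n=2)
            fib(n=1)
            -> return 1
            fib(n=0)
            -> return 0
          -> return 1
          fib(n=1)
          -> return 1
        -> return 2
        fib(n=2) -> return 1  (same call as traced above)
      -> return 3
      fib(n=3) -> return 2  (same call as traced above)
    -> return 5
    fib(n=4) -> return 3  (same call as traced above)
  -> return 8
  fib(n=5) -> return 5  (same call as traced above)
-> return 13

Final answer: 13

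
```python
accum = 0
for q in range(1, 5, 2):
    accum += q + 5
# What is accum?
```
Trace:
  accum=0
  accum=6, q=1
  accum=14, q=3

Final answer: 14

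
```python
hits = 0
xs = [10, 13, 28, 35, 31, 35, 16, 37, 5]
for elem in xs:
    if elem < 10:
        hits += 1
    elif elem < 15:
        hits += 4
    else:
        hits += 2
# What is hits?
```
Trace:
  hits=0
  hits=4, elem=10
  hits=8, elem=13
  hits=10, elem=28
  hits=12, elem=35
  hits=14, elem=31
  hits=16, elem=35
  hits=18, elem=16
  hits=20, elem=37
  hits=21, elem=5

Final answer: 21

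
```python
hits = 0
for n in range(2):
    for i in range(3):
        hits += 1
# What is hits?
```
Trace:
  hits=0
  hits=1, n=0, i=0
  hits=2, n=0, i=1
  hits=3, n=0, i=2
  hits=4, n=1, i=0
  hits=5, n=1, i=1
  hits=6, n=1, i=2

Final answer: 6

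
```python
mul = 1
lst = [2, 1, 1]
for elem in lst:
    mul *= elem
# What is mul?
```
Trace:
  mul=1
  mul=2, elem=2
  mul=2, elem=1
  mul=2, elem=1

Final answer: 2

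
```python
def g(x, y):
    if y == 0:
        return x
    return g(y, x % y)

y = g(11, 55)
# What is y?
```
Call trace:
g(x=11, y=55)
  g(x=55, y=11)
    g(x=11, y=0)
    -> return 11
  -> return 11
-> return 11

Final answer: 11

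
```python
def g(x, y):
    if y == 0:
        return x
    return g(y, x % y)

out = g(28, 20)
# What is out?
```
Call trace:
g(x=28, y=20)
  g(x=20, y=8)
    g(x=8, y=4)
      g(x=4, y=0)
      -> return 4
    -> return 4
  -> return 4
-> return 4

Final answer: 4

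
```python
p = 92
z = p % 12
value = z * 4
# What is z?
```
Trace:
  p=92
  p=92, z=8
  p=92, z=8, value=32

Final answer: 8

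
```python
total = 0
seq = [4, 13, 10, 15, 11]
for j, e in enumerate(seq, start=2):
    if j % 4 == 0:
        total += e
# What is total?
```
Trace:
  total=0
  total=0, j=2, e=4
  total=0, j=3, e=13
  total=10, j=4, e=10
  total=10, j=5, e=15
  total=10, j=6, e=11

Final answer: 10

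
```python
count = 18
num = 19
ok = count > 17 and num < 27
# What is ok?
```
Trace:
  count=18
  count=18, num=19
  count=18, num=19, ok=True

Final answer: True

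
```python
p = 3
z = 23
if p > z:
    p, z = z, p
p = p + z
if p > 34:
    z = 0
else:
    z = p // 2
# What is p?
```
Trace:
  p=3
  p=3, z=23
  p=3, z=23
  p=26, z=23
  p=26, z=13

Final answer: 26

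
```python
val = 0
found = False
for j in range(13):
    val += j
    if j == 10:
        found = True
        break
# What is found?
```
Trace:
  val=0
  val=0, found=False
  val=0, found=False, j=0
  val=1, found=False, j=1
  val=3, found=False, j=2
  val=6, found=False, j=3
  val=10, found=False, j=4
  val=15, found=False, j=5
  val=21, found=False, j=6
  val=28, found=False, j=7
  val=36, found=False, j=8
  val=45, found=False, j=9
  val=55, found=True, j=10

Final answer: True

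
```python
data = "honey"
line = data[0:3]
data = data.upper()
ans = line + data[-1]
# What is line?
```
Trace:
  data='honey'
  data='honey', line='hon'
  data='HONEY', line='hon'
  data='HONEY', line='hon', ans='honY'

Final answer: 'hon'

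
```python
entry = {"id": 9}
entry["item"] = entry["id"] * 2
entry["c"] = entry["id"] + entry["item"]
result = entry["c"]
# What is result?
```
Trace:
  entry={'id': 9}
  entry={'id': 9, 'item': 18}
  entry={'id': 9, 'item': 18, 'c': 27}
  entry={'id': 9, 'item': 18, 'c': 27}, result=27

Final answer: 27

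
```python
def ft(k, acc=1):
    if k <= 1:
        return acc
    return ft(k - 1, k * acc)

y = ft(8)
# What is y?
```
Call trace:
ft(k=8, acc=1)
  ft(k=7, acc=8)
    ft(k=6, acc=56)
      ft(k=5, acc=336)
        ft(k=4, acc=1680)
          ft(k=3, acc=6720)
            ft(k=2, acc=20160)
              ft(k=1, acc=40320)
              -> return 40320
            -> return 40320
          -> return 40320
        -> return 40320
      -> return 40320
    -> return 40320
  -> return 40320
-> return 40320

Final answer: 40320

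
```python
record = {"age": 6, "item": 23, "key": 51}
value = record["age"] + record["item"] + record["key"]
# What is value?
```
Trace:
  record={'age': 6, 'item': 23, 'key': 51}
  record={'age': 6, 'item': 23, 'key': 51}, value=80

Final answer: 80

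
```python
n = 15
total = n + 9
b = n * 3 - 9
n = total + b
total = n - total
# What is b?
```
Trace:
  n=15
  n=15, total=24
  n=15, total=24, b=36
  n=60, total=24, b=36
  n=60, total=36, b=36

Final answer: 36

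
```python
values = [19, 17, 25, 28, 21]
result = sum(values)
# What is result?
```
Trace:
  values=[19, 17, 25, 28, 21]
  values=[19, 17, 25, 28, 21], result=110

Final answer: 110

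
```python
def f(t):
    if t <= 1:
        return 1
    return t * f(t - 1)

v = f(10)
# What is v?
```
Call trace:
f(t=10)
  f(t=9)
    f(t=8)
      f(t=7)
        f(t=6)
          f(t=5)
            f(t=4)
              f(t=3)
                f(t=2)
                  f(t=1)
                  -> return 1
                -> return 2
              -> return 6
            -> return 24
          -> return 120
        -> return 720
      -> return 5040
    -> return 40320
  -> return 362880
-> return 3628800

Final answer: 3628800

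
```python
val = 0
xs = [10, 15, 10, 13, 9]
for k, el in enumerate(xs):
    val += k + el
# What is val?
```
Trace:
  val=0
  val=10, k=0, el=10
  val=26, k=1, el=15
  val=38, k=2, el=10
  val=54, k=3, el=13
  val=67, k=4, el=9

Final answer: 67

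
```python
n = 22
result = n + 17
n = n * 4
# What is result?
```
Trace:
  n=22
  n=22, result=39
  n=88, result=39

Final answer: 39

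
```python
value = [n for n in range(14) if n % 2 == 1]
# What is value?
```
Trace:
  n=0
  n=1
  n=2
  n=3
  n=4
  n=5
  n=6
  n=7
  n=8
  n=9
  n=10
  n=11
  n=12
  n=13
  value=[1, 3, 5, 7, 9, 11, 13]

Final answer: [1, 3, 5, 7, 9, 11, 13]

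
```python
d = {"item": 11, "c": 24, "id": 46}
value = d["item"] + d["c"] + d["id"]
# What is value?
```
Trace:
  d={'item': 11, 'c': 24, 'id': 46}
  d={'item': 11, 'c': 24, 'id': 46}, value=81

Final answer: 81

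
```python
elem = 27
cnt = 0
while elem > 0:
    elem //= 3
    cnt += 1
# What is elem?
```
Trace:
  elem=27
  elem=27, cnt=0
  elem=9, cnt=1
  elem=3, cnt=2
  elem=1, cnt=3
  elem=0, cnt=4

Final answer: 0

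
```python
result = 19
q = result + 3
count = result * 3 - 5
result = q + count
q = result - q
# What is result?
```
Trace:
  result=19
  result=19, q=22
  result=19, q=22, count=52
  result=74, q=22, count=52
  result=74, q=52, count=52

Final answer: 74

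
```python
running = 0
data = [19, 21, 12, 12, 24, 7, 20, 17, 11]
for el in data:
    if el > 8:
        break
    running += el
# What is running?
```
Trace:
  running=0
  running=0, el=19

Final answer: 0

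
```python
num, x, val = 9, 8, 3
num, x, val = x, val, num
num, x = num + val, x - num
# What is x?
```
Trace:
  num=9, x=8, val=3
  num=8, x=3, val=9
  num=17, x=-5, val=9

Final answer: -5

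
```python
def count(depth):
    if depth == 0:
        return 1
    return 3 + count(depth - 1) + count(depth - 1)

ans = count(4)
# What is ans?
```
Call trace (a repeated sub-call is expanded the first time; later identical calls just restate its return value):
count(depth=4)
  count(depth=3)
    count(depth=2)
      count(depth=1)
        count(depth=0)
        -> return 1
        count(depth=0)
        -> return 1
      -> return 5
      count(depth=1) -> return 5  (same call as traced above)
    -> return 13
    count(depth=2) -> return 13  (same call as traced above)
  -> return 29
  count(depth=3) -> return 29  (same call as traced above)
-> return 61

Final answer: 61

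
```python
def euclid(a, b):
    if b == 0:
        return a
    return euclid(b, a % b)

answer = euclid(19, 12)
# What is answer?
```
Call trace:
euclid(a=19, b=12)
  euclid(a=12, b=7)
    euclid(a=7, b=5)
      euclid(a=5, b=2)
        euclid(a=2, b=1)
          euclid(a=1, b=0)
          -> return 1
        -> return 1
      -> return 1
    -> return 1
  -> return 1
-> return 1

Final answer: 1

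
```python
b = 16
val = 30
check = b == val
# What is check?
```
Trace:
  b=16
  b=16, val=30
  b=16, val=30, check=False

Final answer: False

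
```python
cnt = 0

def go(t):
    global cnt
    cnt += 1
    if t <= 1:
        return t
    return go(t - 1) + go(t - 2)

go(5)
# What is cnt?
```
Call trace (a repeated sub-call is expanded the first time; later identical calls just restate its return value):
go(t=5)
  go(t=4)
    go(t=3)
      go(t=2)
        go(t=1)
        -> return 1
        go(t=0)
        -> return 0
      -> return 1
      go(t=1)
      -> return 1
    -> return 2
    go(t=2) -> return 1  (same call as traced above)
  -> return 3
  go(t=3) -> return 2  (same call as traced above)
-> return 5

cnt is incremented once per call, so count the calls in each subtree. Let C(t) = number of calls made by go(t).
C(0) = C(1) = 1 (base case, no recursion); C(t) = 1 + C(t - 1) + C(t - 2) otherwise.
C(2) = 1 + C(1) + C(0) = 1 + 1 + 1 = 3
C(3) = 1 + C(2) + C(1) = 1 + 3 + 1 = 5
C(4) = 1 + C(3) + C(2) = 1 + 5 + 3 = 9
C(5) = 1 + C(4) + C(3) = 1 + 9 + 5 = 15
cnt = C(5) = 15

Final answer: 15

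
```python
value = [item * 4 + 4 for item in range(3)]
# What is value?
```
Trace:
  item=0
  item=1
  item=2
  value=[4, 8, 12]

Final answer: [4, 8, 12]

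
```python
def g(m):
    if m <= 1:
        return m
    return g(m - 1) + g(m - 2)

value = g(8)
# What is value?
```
Call trace (a repeated sub-call is expanded the first time; later identical calls just restate its return value):
g(m=8)
  g(m=7)
    g(m=6)
      g(m=5)
        g(m=4)
          g(m=3)
            g(m=2)
              g(m=1)
              -> return 1
              g(m=0)
              -> return 0
            -> return 1
            g(m=1)
            -> return 1
          -> return 2
          g(m=2) -> return 1  (same call as traced above)
        -> return 3
        g(m=3) -> return 2  (same call as traced above)
      -> return 5
      g(m=4) -> return 3  (same call as traced above)
    -> return 8
    g(m=5) -> return 5  (same call as traced above)
  -> return 13
  g(m=6) -> return 8  (same call as traced above)
-> return 21

Final answer: 21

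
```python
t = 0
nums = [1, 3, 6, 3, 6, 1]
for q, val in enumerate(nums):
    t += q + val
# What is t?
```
Trace:
  t=0
  t=1, q=0, val=1
  t=5, q=1, val=3
  t=13, q=2, val=6
  t=19, q=3, val=3
  t=29, q=4, val=6
  t=35, q=5, val=1

Final answer: 35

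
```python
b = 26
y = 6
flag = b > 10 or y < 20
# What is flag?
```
Trace:
  b=26
  b=26, y=6
  b=26, y=6, flag=True

Final answer: True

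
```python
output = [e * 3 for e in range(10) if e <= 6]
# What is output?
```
Trace:
  e=0
  e=1
  e=2
  e=3
  e=4
  e=5
  e=6
  e=7
  e=8
  e=9
  output=[0, 3, 6, 9, 12, 15, 18]

Final answer: [0, 3, 6, 9, 12, 15, 18]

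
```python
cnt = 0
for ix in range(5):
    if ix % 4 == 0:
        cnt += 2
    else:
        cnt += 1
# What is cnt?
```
Trace:
  cnt=0
  cnt=2, ix=0
  cnt=3, ix=1
  cnt=4, ix=2
  cnt=5, ix=3
  cnt=7, ix=4

Final answer: 7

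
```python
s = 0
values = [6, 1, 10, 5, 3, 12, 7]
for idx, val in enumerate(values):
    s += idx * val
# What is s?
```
Trace:
  s=0
  s=0, idx=0, val=6
  s=1, idx=1, val=1
  s=21, idx=2, val=10
  s=36, idx=3, val=5
  s=48, idx=4, val=3
  s=108, idx=5, val=12
  s=150, idx=6, val=7

Final answer: 150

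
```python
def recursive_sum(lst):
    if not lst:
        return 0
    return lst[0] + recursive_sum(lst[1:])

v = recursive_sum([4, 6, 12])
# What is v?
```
Call trace:
recursive_sum(lst=[4, 6, 12])
  recursive_sum(lst=[6, 12])
    recursive_sum(lst=[12])
      recursive_sum(lst=[])
      -> return 0
    -> return 12
  -> return 18
-> return 22

Final answer: 22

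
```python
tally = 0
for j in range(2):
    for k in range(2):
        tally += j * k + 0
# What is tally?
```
Trace:
  tally=0
  tally=0, j=0, k=0
  tally=0, j=0, k=1
  tally=0, j=1, k=0
  tally=1, j=1, k=1

Final answer: 1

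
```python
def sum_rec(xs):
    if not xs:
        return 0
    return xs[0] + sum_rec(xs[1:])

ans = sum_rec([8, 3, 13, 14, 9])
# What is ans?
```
Call trace:
sum_rec(xs=[8, 3, 13, 14, 9])
  sum_rec(xs=[3, 13, 14, 9])
    sum_rec(xs=[13, 14, 9])
      sum_rec(xs=[14, 9])
        sum_rec(xs=[9])
          sum_rec(xs=[])
          -> return 0
        -> return 9
      -> return 23
    -> return 36
  -> return 39
-> return 47

Final answer: 47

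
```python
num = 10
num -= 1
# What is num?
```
Trace:
  num=10
  num=9

Final answer: 9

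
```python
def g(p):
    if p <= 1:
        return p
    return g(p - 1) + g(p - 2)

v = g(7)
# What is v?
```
Call trace (a repeated sub-call is expanded the first time; later identical calls just restate its return value):
g(p=7)
  g(p=6)
    g(p=5)
      g(p=4)
        g(p=3)
          g(p=2)
            g(p=1)
            -> return 1
            g(p=0)
            -> return 0
          -> return 1
          g(p=1)
          -> return 1
        -> return 2
        g(p=2) -> return 1  (same call as traced above)
      -> return 3
      g(p=3) -> return 2  (same call as traced above)
    -> return 5
    g(p=4) -> return 3  (same call as traced above)
  -> return 8
  g(p=5) -> return 5  (same call as traced above)
-> return 13

Final answer: 13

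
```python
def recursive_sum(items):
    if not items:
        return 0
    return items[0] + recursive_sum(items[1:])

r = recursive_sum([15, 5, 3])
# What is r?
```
Call trace:
recursive_sum(items=[15, 5, 3])
  recursive_sum(items=[5, 3])
    recursive_sum(items=[3])
      recursive_sum(items=[])
      -> return 0
    -> return 3
  -> return 8
-> return 23

Final answer: 23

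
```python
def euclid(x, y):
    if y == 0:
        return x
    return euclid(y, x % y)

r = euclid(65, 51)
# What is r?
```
Call trace:
euclid(x=65, y=51)
  euclid(x=51, y=14)
    euclid(x=14, y=9)
      euclid(x=9, y=5)
        euclid(x=5, y=4)
          euclid(x=4, y=1)
            euclid(x=1, y=0)
            -> return 1
          -> return 1
        -> return 1
      -> return 1
    -> return 1
  -> return 1
-> return 1

Final answer: 1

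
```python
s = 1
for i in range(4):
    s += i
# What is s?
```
Trace:
  s=1
  s=1, i=0
  s=2, i=1
  s=4, i=2
  s=7, i=3

Final answer: 7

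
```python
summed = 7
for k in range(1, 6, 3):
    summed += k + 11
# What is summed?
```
Trace:
  summed=7
  summed=19, k=1
  summed=34, k=4

Final answer: 34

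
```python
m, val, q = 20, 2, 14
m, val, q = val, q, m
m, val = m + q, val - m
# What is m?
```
Trace:
  m=20, val=2, q=14
  m=2, val=14, q=20
  m=22, val=12, q=20

Final answer: 22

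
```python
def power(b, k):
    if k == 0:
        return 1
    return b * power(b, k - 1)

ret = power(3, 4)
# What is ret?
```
Call trace:
power(b=3, k=4)
  power(b=3, k=3)
    power(b=3, k=2)
      power(b=3, k=1)
        power(b=3, k=0)
        -> return 1
      -> return 3
    -> return 9
  -> return 27
-> return 81

Final answer: 81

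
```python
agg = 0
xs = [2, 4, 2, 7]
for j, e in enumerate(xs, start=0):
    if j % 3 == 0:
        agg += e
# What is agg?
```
Trace:
  agg=0
  agg=2, j=0, e=2
  agg=2, j=1, e=4
  agg=2, j=2, e=2
  agg=9, j=3, e=7

Final answer: 9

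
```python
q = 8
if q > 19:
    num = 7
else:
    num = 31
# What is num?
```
Trace:
  q=8
  q=8, num=31

Final answer: 31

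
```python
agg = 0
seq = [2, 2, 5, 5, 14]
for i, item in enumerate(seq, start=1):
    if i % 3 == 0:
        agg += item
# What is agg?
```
Trace:
  agg=0
  agg=0, i=1, item=2
  agg=0, i=2, item=2
  agg=5, i=3, item=5
  agg=5, i=4, item=5
  agg=5, i=5, item=14

Final answer: 5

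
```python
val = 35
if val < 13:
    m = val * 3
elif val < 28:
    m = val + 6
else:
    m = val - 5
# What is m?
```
Trace:
  val=35
  val=35, m=30

Final answer: 30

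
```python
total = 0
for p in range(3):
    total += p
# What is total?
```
Trace:
  total=0
  total=0, p=0
  total=1, p=1
  total=3, p=2

Final answer: 3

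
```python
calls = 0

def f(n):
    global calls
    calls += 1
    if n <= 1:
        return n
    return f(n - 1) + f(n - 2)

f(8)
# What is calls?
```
Call trace (a repeated sub-call is expanded the first time; later identical calls just restate its return value):
f(n=8)
  f(n=7)
    f(n=6)
      f(n=5)
        f(n=4)
          f(n=3)
            f(n=2)
              f(n=1)
              -> return 1
              f(n=0)
              -> return 0
            -> return 1
            f(n=1)
            -> return 1
          -> return 2
          f(n=2) -> return 1  (same call as traced above)
        -> return 3
        f(n=3) -> return 2  (same call as traced above)
      -> return 5
      f(n=4) -> return 3  (same call as traced above)
    -> return 8
    f(n=5) -> return 5  (same call as traced above)
  -> return 13
  f(n=6) -> return 8  (same call as traced above)
-> return 21

calls is incremented once per call, so count the calls in each subtree. Let C(n) = number of calls made by f(n).
C(0) = C(1) = 1 (base case, no recursion); C(n) = 1 + C(n - 1) + C(n - 2) otherwise.
C(2) = 1 + C(1) + C(0) = 1 + 1 + 1 = 3
C(3) = 1 + C(2) + C(1) = 1 + 3 + 1 = 5
C(4) = 1 + C(3) + C(2) = 1 + 5 + 3 = 9
C(5) = 1 + C(4) + C(3) = 1 + 9 + 5 = 15
C(6) = 1 + C(5) + C(4) = 1 + 15 + 9 = 25
C(7) = 1 + C(6) + C(5) = 1 + 25 + 15 = 41
C(8) = 1 + C(7) + C(6) = 1 + 41 + 25 = 67
calls = C(8) = 67

Final answer: 67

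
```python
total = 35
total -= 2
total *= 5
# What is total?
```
Trace:
  total=35
  total=33
  total=165

Final answer: 165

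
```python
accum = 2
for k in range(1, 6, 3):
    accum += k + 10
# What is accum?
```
Trace:
  accum=2
  accum=13, k=1
  accum=27, k=4

Final answer: 27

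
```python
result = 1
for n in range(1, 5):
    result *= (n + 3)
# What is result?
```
Trace:
  result=1
  result=4, n=1
  result=20, n=2
  result=120, n=3
  result=840, n=4

Final answer: 840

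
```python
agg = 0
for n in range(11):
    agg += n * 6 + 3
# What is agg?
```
Trace:
  agg=0
  agg=3, n=0
  agg=12, n=1
  agg=27, n=2
  agg=48, n=3
  agg=75, n=4
  agg=108, n=5
  agg=147, n=6
  agg=192, n=7
  agg=243, n=8
  agg=300, n=9
  agg=363, n=10

Final answer: 363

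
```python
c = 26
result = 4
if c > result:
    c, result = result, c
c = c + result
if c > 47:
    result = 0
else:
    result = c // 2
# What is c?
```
Trace:
  c=26
  c=26, result=4
  c=4, result=26
  c=30, result=26
  c=30, result=15

Final answer: 30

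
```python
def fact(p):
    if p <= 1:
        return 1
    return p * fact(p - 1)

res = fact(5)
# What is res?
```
Call trace:
fact(p=5)
  fact(p=4)
    fact(p=3)
      fact(p=2)
        fact(p=1)
        -> return 1
      -> return 2
    -> return 6
  -> return 24
-> return 120

Final answer: 120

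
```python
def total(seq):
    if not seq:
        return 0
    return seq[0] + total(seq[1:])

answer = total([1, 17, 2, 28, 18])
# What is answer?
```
Call trace:
total(seq=[1, 17, 2, 28, 18])
  total(seq=[17, 2, 28, 18])
    total(seq=[2, 28, 18])
      total(seq=[28, 18])
        total(seq=[18])
          total(seq=[])
          -> return 0
        -> return 18
      -> return 46
    -> return 48
  -> return 65
-> return 66

Final answer: 66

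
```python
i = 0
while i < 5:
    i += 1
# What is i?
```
Trace:
  i=0
  i=1
  i=2
  i=3
  i=4
  i=5

Final answer: 5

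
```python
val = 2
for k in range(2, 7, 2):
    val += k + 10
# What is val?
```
Trace:
  val=2
  val=14, k=2
  val=28, k=4
  val=44, k=6

Final answer: 44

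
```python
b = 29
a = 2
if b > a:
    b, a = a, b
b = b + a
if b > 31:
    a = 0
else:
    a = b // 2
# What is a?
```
Trace:
  b=29
  b=29, a=2
  b=2, a=29
  b=31, a=29
  b=31, a=15

Final answer: 15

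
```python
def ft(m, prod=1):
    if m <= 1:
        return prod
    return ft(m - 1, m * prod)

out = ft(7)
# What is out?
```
Call trace:
ft(m=7, prod=1)
  ft(m=6, prod=7)
    ft(m=5, prod=42)
      ft(m=4, prod=210)
        ft(m=3, prod=840)
          ft(m=2, prod=2520)
            ft(m=1, prod=5040)
            -> return 5040
          -> return 5040
        -> return 5040
      -> return 5040
    -> return 5040
  -> return 5040
-> return 5040

Final answer: 5040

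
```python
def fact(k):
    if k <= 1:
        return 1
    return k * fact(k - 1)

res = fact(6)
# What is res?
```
Call trace:
fact(k=6)
  fact(k=5)
    fact(k=4)
      fact(k=3)
        fact(k=2)
          fact(k=1)
          -> return 1
        -> return 2
      -> return 6
    -> return 24
  -> return 120
-> return 720

Final answer: 720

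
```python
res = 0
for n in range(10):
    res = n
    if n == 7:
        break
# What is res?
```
Trace:
  res=0
  res=0, n=0
  res=1, n=1
  res=2, n=2
  res=3, n=3
  res=4, n=4
  res=5, n=5
  res=6, n=6
  res=7, n=7

Final answer: 7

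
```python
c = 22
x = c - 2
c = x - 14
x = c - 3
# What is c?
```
Trace:
  c=22
  c=22, x=20
  c=6, x=20
  c=6, x=3

Final answer: 6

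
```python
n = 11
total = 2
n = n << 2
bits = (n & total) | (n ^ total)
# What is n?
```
Trace:
  n=11
  n=11, total=2
  n=44, total=2
  n=44, total=2, bits=46

Final answer: 44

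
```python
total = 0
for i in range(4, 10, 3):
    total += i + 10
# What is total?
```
Trace:
  total=0
  total=14, i=4
  total=31, i=7

Final answer: 31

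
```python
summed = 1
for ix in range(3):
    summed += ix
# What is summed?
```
Trace:
  summed=1
  summed=1, ix=0
  summed=2, ix=1
  summed=4, ix=2

Final answer: 4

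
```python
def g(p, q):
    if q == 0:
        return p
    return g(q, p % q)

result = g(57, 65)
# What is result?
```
Call trace:
g(p=57, q=65)
  g(p=65, q=57)
    g(p=57, q=8)
      g(p=8, q=1)
        g(p=1, q=0)
        -> return 1
      -> return 1
    -> return 1
  -> return 1
-> return 1

Final answer: 1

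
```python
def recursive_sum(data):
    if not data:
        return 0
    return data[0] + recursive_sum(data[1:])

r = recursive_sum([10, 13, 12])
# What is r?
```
Call trace:
recursive_sum(data=[10, 13, 12])
  recursive_sum(data=[13, 12])
    recursive_sum(data=[12])
      recursive_sum(data=[])
      -> return 0
    -> return 12
  -> return 25
-> return 35

Final answer: 35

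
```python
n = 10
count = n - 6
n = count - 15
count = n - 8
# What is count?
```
Trace:
  n=10
  n=10, count=4
  n=-11, count=4
  n=-11, count=-19

Final answer: -19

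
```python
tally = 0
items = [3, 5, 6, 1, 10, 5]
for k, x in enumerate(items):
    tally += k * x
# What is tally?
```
Trace:
  tally=0
  tally=0, k=0, x=3
  tally=5, k=1, x=5
  tally=17, k=2, x=6
  tally=20, k=3, x=1
  tally=60, k=4, x=10
  tally=85, k=5, x=5

Final answer: 85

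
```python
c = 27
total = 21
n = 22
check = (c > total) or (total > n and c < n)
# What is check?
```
Trace:
  c=27
  c=27, total=21
  c=27, total=21, n=22
  c=27, total=21, n=22, check=True

Final answer: True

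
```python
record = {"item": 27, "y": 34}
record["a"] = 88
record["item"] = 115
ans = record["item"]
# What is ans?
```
Trace:
  record={'item': 27, 'y': 34}
  record={'item': 27, 'y': 34, 'a': 88}
  record={'item': 115, 'y': 34, 'a': 88}
  record={'item': 115, 'y': 34, 'a': 88}, ans=115

Final answer: 115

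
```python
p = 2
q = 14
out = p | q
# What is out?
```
Trace:
  p=2
  p=2, q=14
  p=2, q=14, out=14

Final answer: 14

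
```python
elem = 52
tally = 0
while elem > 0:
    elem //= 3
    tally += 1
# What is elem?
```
Trace:
  elem=52
  elem=52, tally=0
  elem=17, tally=1
  elem=5, tally=2
  elem=1, tally=3
  elem=0, tally=4

Final answer: 0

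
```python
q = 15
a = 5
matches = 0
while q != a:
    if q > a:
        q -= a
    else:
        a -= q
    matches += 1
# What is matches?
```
Trace:
  q=15
  q=15, a=5
  q=15, a=5, matches=0
  q=10, a=5, matches=1
  q=5, a=5, matches=2

Final answer: 2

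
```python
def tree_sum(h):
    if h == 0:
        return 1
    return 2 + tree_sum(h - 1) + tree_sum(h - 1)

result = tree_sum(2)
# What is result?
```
Call trace (a repeated sub-call is expanded the first time; later identical calls just restate its return value):
tree_sum(h=2)
  tree_sum(h=1)
    tree_sum(h=0)
    -> return 1
    tree_sum(h=0)
    -> return 1
  -> return 4
  tree_sum(h=1) -> return 4  (same call as traced above)
-> return 10

Final answer: 10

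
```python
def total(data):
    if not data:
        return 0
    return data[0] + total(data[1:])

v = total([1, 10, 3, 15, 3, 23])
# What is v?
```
Call trace:
total(data=[1, 10, 3, 15, 3, 23])
  total(data=[10, 3, 15, 3, 23])
    total(data=[3, 15, 3, 23])
      total(data=[15, 3, 23])
        total(data=[3, 23])
          total(data=[23])
            total(data=[])
            -> return 0
          -> return 23
        -> return 26
      -> return 41
    -> return 44
  -> return 54
-> return 55

Final answer: 55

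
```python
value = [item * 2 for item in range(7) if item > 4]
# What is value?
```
Trace:
  item=0
  item=1
  item=2
  item=3
  item=4
  item=5
  item=6
  value=[10, 12]

Final answer: [10, 12]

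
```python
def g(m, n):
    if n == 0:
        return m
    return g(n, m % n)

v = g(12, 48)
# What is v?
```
Call trace:
g(m=12, n=48)
  g(m=48, n=12)
    g(m=12, n=0)
    -> return 12
  -> return 12
-> return 12

Final answer: 12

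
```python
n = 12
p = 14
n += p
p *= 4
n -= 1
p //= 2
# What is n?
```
Trace:
  n=12
  n=12, p=14
  n=26, p=14
  n=26, p=56
  n=25, p=56
  n=25, p=28

Final answer: 25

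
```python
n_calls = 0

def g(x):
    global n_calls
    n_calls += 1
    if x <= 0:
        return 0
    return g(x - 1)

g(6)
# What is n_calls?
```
Call trace:
g(x=6)
  g(x=5)
    g(x=4)
      g(x=3)
        g(x=2)
          g(x=1)
            g(x=0)
            -> return 0
          -> return 0
        -> return 0
      -> return 0
    -> return 0
  -> return 0
-> return 0

n_calls is incremented once per call. g is entered once for each x = 6, 5, 4, 3, 2, 1, 0 (the x <= 0 call returns without recursing), i.e. 6 + 1 calls.
n_calls = 7

Final answer: 7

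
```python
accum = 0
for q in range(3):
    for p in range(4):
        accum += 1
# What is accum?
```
Trace:
  accum=0
  accum=1, q=0, p=0
  accum=2, q=0, p=1
  accum=3, q=0, p=2
  accum=4, q=0, p=3
  accum=5, q=1, p=0
  accum=6, q=1, p=1
  accum=7, q=1, p=2
  accum=8, q=1, p=3
  accum=9, q=2, p=0
  accum=10, q=2, p=1
  accum=11, q=2, p=2
  accum=12, q=2, p=3

Final answer: 12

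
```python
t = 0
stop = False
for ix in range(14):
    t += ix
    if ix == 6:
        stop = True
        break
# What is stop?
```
Trace:
  t=0
  t=0, stop=False
  t=0, stop=False, ix=0
  t=1, stop=False, ix=1
  t=3, stop=False, ix=2
  t=6, stop=False, ix=3
  t=10, stop=False, ix=4
  t=15, stop=False, ix=5
  t=21, stop=True, ix=6

Final answer: True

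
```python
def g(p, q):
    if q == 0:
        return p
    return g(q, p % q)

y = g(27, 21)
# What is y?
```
Call trace:
g(p=27, q=21)
  g(p=21, q=6)
    g(p=6, q=3)
      g(p=3, q=0)
      -> return 3
    -> return 3
  -> return 3
-> return 3

Final answer: 3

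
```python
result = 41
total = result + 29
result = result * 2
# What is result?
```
Trace:
  result=41
  result=41, total=70
  result=82, total=70

Final answer: 82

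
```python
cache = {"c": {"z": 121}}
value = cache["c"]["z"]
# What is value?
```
Trace:
  cache={'c': {'z': 121}}
  cache={'c': {'z': 121}}, value=121

Final answer: 121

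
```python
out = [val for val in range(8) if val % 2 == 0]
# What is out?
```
Trace:
  val=0
  val=1
  val=2
  val=3
  val=4
  val=5
  val=6
  val=7
  out=[0, 2, 4, 6]

Final answer: [0, 2, 4, 6]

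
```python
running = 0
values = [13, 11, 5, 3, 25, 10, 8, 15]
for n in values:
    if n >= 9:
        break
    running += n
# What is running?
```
Trace:
  running=0
  running=0, n=13

Final answer: 0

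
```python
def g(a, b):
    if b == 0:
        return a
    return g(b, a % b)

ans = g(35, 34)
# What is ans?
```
Call trace:
g(a=35, b=34)
  g(a=34, b=1)
    g(a=1, b=0)
    -> return 1
  -> return 1
-> return 1

Final answer: 1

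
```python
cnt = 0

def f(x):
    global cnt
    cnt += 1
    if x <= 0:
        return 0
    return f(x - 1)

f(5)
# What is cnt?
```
Call trace:
f(x=5)
  f(x=4)
    f(x=3)
      f(x=2)
        f(x=1)
          f(x=0)
          -> return 0
        -> return 0
      -> return 0
    -> return 0
  -> return 0
-> return 0

cnt is incremented once per call. f is entered once for each x = 5, 4, 3, 2, 1, 0 (the x <= 0 call returns without recursing), i.e. 5 + 1 calls.
cnt = 6

Final answer: 6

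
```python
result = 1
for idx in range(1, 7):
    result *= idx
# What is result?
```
Trace:
  result=1
  result=1, idx=1
  result=2, idx=2
  result=6, idx=3
  result=24, idx=4
  result=120, idx=5
  result=720, idx=6

Final answer: 720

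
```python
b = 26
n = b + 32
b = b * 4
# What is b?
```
Trace:
  b=26
  b=26, n=58
  b=104, n=58

Final answer: 104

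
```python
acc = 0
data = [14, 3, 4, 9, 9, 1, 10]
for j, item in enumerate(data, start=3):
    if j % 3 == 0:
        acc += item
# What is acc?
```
Trace:
  acc=0
  acc=14, j=3, item=14
  acc=14, j=4, item=3
  acc=14, j=5, item=4
  acc=23, j=6, item=9
  acc=23, j=7, item=9
  acc=23, j=8, item=1
  acc=33, j=9, item=10

Final answer: 33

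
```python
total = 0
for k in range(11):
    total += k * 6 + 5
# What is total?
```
Trace:
  total=0
  total=5, k=0
  total=16, k=1
  total=33, k=2
  total=56, k=3
  total=85, k=4
  total=120, k=5
  total=161, k=6
  total=208, k=7
  total=261, k=8
  total=320, k=9
  total=385, k=10

Final answer: 385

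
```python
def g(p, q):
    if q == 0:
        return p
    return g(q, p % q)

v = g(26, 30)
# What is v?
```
Call trace:
g(p=26, q=30)
  g(p=30, q=26)
    g(p=26, q=4)
      g(p=4, q=2)
        g(p=2, q=0)
        -> return 2
      -> return 2
    -> return 2
  -> return 2
-> return 2

Final answer: 2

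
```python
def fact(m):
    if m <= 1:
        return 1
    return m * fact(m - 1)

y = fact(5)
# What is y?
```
Call trace:
fact(m=5)
  fact(m=4)
    fact(m=3)
      fact(m=2)
        fact(m=1)
        -> return 1
      -> return 2
    -> return 6
  -> return 24
-> return 120

Final answer: 120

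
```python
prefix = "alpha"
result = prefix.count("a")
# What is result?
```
Trace:
  prefix='alpha'
  prefix='alpha', result=2

Final answer: 2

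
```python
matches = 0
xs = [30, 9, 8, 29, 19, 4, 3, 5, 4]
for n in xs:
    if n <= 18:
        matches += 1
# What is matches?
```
Trace:
  matches=0
  matches=0, n=30
  matches=1, n=9
  matches=2, n=8
  matches=2, n=29
  matches=2, n=19
  matches=3, n=4
  matches=4, n=3
  matches=5, n=5
  matches=6, n=4

Final answer: 6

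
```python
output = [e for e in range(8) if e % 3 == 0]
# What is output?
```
Trace:
  e=0
  e=1
  e=2
  e=3
  e=4
  e=5
  e=6
  e=7
  output=[0, 3, 6]

Final answer: [0, 3, 6]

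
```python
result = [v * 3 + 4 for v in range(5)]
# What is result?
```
Trace:
  v=0
  v=1
  v=2
  v=3
  v=4
  result=[4, 7, 10, 13, 16]

Final answer: [4, 7, 10, 13, 16]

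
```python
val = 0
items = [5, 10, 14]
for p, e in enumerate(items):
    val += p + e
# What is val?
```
Trace:
  val=0
  val=5, p=0, e=5
  val=16, p=1, e=10
  val=32, p=2, e=14

Final answer: 32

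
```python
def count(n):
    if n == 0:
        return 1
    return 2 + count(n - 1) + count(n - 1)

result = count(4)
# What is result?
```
Call trace (a repeated sub-call is expanded the first time; later identical calls just restate its return value):
count(n=4)
  count(n=3)
    count(n=2)
      count(n=1)
        count(n=0)
        -> return 1
        count(n=0)
        -> return 1
      -> return 4
      count(n=1) -> return 4  (same call as traced above)
    -> return 10
    count(n=2) -> return 10  (same call as traced above)
  -> return 22
  count(n=3) -> return 22  (same call as traced above)
-> return 46

Final answer: 46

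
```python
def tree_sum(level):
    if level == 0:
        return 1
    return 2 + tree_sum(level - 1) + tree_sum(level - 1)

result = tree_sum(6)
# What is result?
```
Call trace (a repeated sub-call is expanded the first time; later identical calls just restate its return value):
tree_sum(level=6)
  tree_sum(level=5)
    tree_sum(level=4)
      tree_sum(level=3)
        tree_sum(level=2)
          tree_sum(level=1)
            tree_sum(level=0)
            -> return 1
            tree_sum(level=0)
            -> return 1
          -> return 4
          tree_sum(level=1) -> return 4  (same call as traced above)
        -> return 10
        tree_sum(level=2) -> return 10  (same call as traced above)
      -> return 22
      tree_sum(level=3) -> return 22  (same call as traced above)
    -> return 46
    tree_sum(level=4) -> return 46  (same call as traced above)
  -> return 94
  tree_sum(level=5) -> return 94  (same call as traced above)
-> return 190

Final answer: 190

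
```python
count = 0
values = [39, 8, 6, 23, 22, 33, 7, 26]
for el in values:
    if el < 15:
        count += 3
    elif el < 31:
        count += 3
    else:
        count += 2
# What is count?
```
Trace:
  count=0
  count=2, el=39
  count=5, el=8
  count=8, el=6
  count=11, el=23
  count=14, el=22
  count=16, el=33
  count=19, el=7
  count=22, el=26

Final answer: 22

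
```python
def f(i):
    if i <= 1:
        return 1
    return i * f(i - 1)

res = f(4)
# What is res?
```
Call trace:
f(i=4)
  f(i=3)
    f(i=2)
      f(i=1)
      -> return 1
    -> return 2
  -> return 6
-> return 24

Final answer: 24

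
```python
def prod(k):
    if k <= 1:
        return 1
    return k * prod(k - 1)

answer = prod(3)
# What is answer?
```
Call trace:
prod(k=3)
  prod(k=2)
    prod(k=1)
    -> return 1
  -> return 2
-> return 6

Final answer: 6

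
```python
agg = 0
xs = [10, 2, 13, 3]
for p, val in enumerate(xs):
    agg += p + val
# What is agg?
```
Trace:
  agg=0
  agg=10, p=0, val=10
  agg=13, p=1, val=2
  agg=28, p=2, val=13
  agg=34, p=3, val=3

Final answer: 34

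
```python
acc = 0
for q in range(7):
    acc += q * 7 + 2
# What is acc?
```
Trace:
  acc=0
  acc=2, q=0
  acc=11, q=1
  acc=27, q=2
  acc=50, q=3
  acc=80, q=4
  acc=117, q=5
  acc=161, q=6

Final answer: 161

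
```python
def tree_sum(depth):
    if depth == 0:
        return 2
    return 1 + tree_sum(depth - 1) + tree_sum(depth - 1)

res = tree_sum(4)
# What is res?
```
Call trace (a repeated sub-call is expanded the first time; later identical calls just restate its return value):
tree_sum(depth=4)
  tree_sum(depth=3)
    tree_sum(depth=2)
      tree_sum(depth=1)
        tree_sum(depth=0)
        -> return 2
        tree_sum(depth=0)
        -> return 2
      -> return 5
      tree_sum(depth=1) -> return 5  (same call as traced above)
    -> return 11
    tree_sum(depth=2) -> return 11  (same call as traced above)
  -> return 23
  tree_sum(depth=3) -> return 23  (same call as traced above)
-> return 47

Final answer: 47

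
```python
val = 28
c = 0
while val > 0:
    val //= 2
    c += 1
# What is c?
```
Trace:
  val=28
  val=28, c=0
  val=14, c=1
  val=7, c=2
  val=3, c=3
  val=1, c=4
  val=0, c=5

Final answer: 5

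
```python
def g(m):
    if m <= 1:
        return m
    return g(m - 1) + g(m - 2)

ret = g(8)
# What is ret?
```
Call trace (a repeated sub-call is expanded the first time; later identical calls just restate its return value):
g(m=8)
  g(m=7)
    g(m=6)
      g(m=5)
        g(m=4)
          g(m=3)
            g(m=2)
              g(m=1)
              -> return 1
              g(m=0)
              -> return 0
            -> return 1
            g(m=1)
            -> return 1
          -> return 2
          g(m=2) -> return 1  (same call as traced above)
        -> return 3
        g(m=3) -> return 2  (same call as traced above)
      -> return 5
      g(m=4) -> return 3  (same call as traced above)
    -> return 8
    g(m=5) -> return 5  (same call as traced above)
  -> return 13
  g(m=6) -> return 8  (same call as traced above)
-> return 21

Final answer: 21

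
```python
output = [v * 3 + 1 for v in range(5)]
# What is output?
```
Trace:
  v=0
  v=1
  v=2
  v=3
  v=4
  output=[1, 4, 7, 10, 13]

Final answer: [1, 4, 7, 10, 13]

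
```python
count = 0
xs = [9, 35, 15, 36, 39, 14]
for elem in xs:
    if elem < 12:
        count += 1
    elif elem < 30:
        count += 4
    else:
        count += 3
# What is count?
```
Trace:
  count=0
  count=1, elem=9
  count=4, elem=35
  count=8, elem=15
  count=11, elem=36
  count=14, elem=39
  count=18, elem=14

Final answer: 18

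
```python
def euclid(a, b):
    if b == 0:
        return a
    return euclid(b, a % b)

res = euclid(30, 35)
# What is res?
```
Call trace:
euclid(a=30, b=35)
  euclid(a=35, b=30)
    euclid(a=30, b=5)
      euclid(a=5, b=0)
      -> return 5
    -> return 5
  -> return 5
-> return 5

Final answer: 5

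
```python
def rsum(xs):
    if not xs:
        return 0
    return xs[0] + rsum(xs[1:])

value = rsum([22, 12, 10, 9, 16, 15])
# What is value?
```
Call trace:
rsum(xs=[22, 12, 10, 9, 16, 15])
  rsum(xs=[12, 10, 9, 16, 15])
    rsum(xs=[10, 9, 16, 15])
      rsum(xs=[9, 16, 15])
        rsum(xs=[16, 15])
          rsum(xs=[15])
            rsum(xs=[])
            -> return 0
          -> return 15
        -> return 31
      -> return 40
    -> return 50
  -> return 62
-> return 84

Final answer: 84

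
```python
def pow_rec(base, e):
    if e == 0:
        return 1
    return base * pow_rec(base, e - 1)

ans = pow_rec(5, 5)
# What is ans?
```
Call trace:
pow_rec(base=5, e=5)
  pow_rec(base=5, e=4)
    pow_rec(base=5, e=3)
      pow_rec(base=5, e=2)
        pow_rec(base=5, e=1)
          pow_rec(base=5, e=0)
          -> return 1
        -> return 5
      -> return 25
    -> return 125
  -> return 625
-> return 3125

Final answer: 3125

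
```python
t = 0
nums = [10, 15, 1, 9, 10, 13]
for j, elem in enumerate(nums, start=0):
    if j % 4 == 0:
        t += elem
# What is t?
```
Trace:
  t=0
  t=10, j=0, elem=10
  t=10, j=1, elem=15
  t=10, j=2, elem=1
  t=10, j=3, elem=9
  t=20, j=4, elem=10
  t=20, j=5, elem=13

Final answer: 20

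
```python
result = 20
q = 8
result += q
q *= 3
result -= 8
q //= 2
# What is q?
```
Trace:
  result=20
  result=20, q=8
  result=28, q=8
  result=28, q=24
  result=20, q=24
  result=20, q=12

Final answer: 12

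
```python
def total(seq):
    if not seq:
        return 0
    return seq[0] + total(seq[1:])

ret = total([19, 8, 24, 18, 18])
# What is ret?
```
Call trace:
total(seq=[19, 8, 24, 18, 18])
  total(seq=[8, 24, 18, 18])
    total(seq=[24, 18, 18])
      total(seq=[18, 18])
        total(seq=[18])
          total(seq=[])
          -> return 0
        -> return 18
      -> return 36
    -> return 60
  -> return 68
-> return 87

Final answer: 87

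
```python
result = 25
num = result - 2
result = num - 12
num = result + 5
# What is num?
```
Trace:
  result=25
  result=25, num=23
  result=11, num=23
  result=11, num=16

Final answer: 16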